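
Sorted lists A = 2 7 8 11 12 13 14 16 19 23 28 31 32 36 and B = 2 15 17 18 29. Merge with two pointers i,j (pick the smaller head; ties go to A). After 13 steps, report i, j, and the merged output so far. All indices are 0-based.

i=9, j=4, merged so far=[2, 2, 7, 8, 11, 12, 13, 14, 15, 16, 17, 18, 19]

i=0 j=0: A[i]=2<=B[j]=2 take 2, i++
i=1 j=0: A[i]=7>B[j]=2 take 2, j++
i=1 j=1: A[i]=7<=B[j]=15 take 7, i++
i=2 j=1: A[i]=8<=B[j]=15 take 8, i++
i=3 j=1: A[i]=11<=B[j]=15 take 11, i++
i=4 j=1: A[i]=12<=B[j]=15 take 12, i++
i=5 j=1: A[i]=13<=B[j]=15 take 13, i++
i=6 j=1: A[i]=14<=B[j]=15 take 14, i++
i=7 j=1: A[i]=16>B[j]=15 take 15, j++
i=7 j=2: A[i]=16<=B[j]=17 take 16, i++
i=8 j=2: A[i]=19>B[j]=17 take 17, j++
i=8 j=3: A[i]=19>B[j]=18 take 18, j++
i=8 j=4: A[i]=19<=B[j]=29 take 19, i++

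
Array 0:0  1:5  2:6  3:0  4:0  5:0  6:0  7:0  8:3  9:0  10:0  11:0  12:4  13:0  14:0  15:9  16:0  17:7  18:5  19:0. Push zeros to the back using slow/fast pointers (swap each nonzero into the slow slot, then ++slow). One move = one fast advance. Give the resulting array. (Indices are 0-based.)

[5, 6, 3, 4, 9, 7, 5, 0, 0, 0, 0, 0, 0, 0, 0, 0, 0, 0, 0, 0]

slow=0 fast=0: a[fast]=0, fast++
slow=0 fast=1: a[fast]=5≠0 swap→a[0]=5, slow++,fast++
slow=1 fast=2: a[fast]=6≠0 swap→a[1]=6, slow++,fast++
slow=2 fast=3: a[fast]=0, fast++
slow=2 fast=4: a[fast]=0, fast++
slow=2 fast=5: a[fast]=0, fast++
slow=2 fast=6: a[fast]=0, fast++
slow=2 fast=7: a[fast]=0, fast++
slow=2 fast=8: a[fast]=3≠0 swap→a[2]=3, slow++,fast++
slow=3 fast=9: a[fast]=0, fast++
slow=3 fast=10: a[fast]=0, fast++
slow=3 fast=11: a[fast]=0, fast++
slow=3 fast=12: a[fast]=4≠0 swap→a[3]=4, slow++,fast++
slow=4 fast=13: a[fast]=0, fast++
slow=4 fast=14: a[fast]=0, fast++
slow=4 fast=15: a[fast]=9≠0 swap→a[4]=9, slow++,fast++
slow=5 fast=16: a[fast]=0, fast++
slow=5 fast=17: a[fast]=7≠0 swap→a[5]=7, slow++,fast++
slow=6 fast=18: a[fast]=5≠0 swap→a[6]=5, slow++,fast++
slow=7 fast=19: a[fast]=0, fast++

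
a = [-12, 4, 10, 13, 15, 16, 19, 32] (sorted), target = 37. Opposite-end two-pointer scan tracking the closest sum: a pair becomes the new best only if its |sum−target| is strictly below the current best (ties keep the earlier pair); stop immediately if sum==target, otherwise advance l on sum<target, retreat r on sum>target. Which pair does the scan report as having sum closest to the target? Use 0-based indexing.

l=0 r=7: -12+32=20 d=17 *, l++
l=1 r=7: 4+32=36 d=1 *, l++
l=2 r=7: 10+32=42 d=5, r--
l=2 r=6: 10+19=29 d=8, l++
l=3 r=6: 13+19=32 d=5, l++
l=4 r=6: 15+19=34 d=3, l++
l=5 r=6: 16+19=35 d=2, l++

pair (4, 32) with sum 36 (|Δ|=1)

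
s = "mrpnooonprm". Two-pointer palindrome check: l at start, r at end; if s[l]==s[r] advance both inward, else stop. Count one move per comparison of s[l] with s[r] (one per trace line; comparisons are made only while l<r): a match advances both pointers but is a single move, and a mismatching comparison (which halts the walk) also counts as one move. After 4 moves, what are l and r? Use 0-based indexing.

[0,10] 'm'=='m' → l++,r--
[1,9] 'r'=='r' → l++,r--
[2,8] 'p'=='p' → l++,r--
[3,7] 'n'=='n' → l++,r--

l=4, r=6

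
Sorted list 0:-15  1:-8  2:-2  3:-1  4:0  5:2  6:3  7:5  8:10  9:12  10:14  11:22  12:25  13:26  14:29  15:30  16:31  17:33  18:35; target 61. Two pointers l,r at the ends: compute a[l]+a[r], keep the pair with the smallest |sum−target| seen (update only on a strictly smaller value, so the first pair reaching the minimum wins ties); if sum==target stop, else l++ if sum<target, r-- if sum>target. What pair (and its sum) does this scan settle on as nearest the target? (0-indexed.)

l=0 r=18: -15+35=20 d=41 *, l++
l=1 r=18: -8+35=27 d=34 *, l++
l=2 r=18: -2+35=33 d=28 *, l++
l=3 r=18: -1+35=34 d=27 *, l++
l=4 r=18: 0+35=35 d=26 *, l++
l=5 r=18: 2+35=37 d=24 *, l++
l=6 r=18: 3+35=38 d=23 *, l++
l=7 r=18: 5+35=40 d=21 *, l++
l=8 r=18: 10+35=45 d=16 *, l++
l=9 r=18: 12+35=47 d=14 *, l++
l=10 r=18: 14+35=49 d=12 *, l++
l=11 r=18: 22+35=57 d=4 *, l++
l=12 r=18: 25+35=60 d=1 *, l++
l=13 r=18: 26+35=61 d=0 *, stop

pair (26, 35) with sum 61 (|Δ|=0)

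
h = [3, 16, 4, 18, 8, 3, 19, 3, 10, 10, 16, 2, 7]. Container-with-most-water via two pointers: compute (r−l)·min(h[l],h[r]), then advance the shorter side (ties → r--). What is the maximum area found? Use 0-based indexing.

max area = 144

[0,12] min(3,7)*12=36 best=36 * → l++
[1,12] min(16,7)*11=77 best=77 * → r--
[1,11] min(16,2)*10=20 best=77 → r--
[1,10] min(16,16)*9=144 best=144 * → r--
[1,9] min(16,10)*8=80 best=144 → r--
[1,8] min(16,10)*7=70 best=144 → r--
[1,7] min(16,3)*6=18 best=144 → r--
[1,6] min(16,19)*5=80 best=144 → l++
[2,6] min(4,19)*4=16 best=144 → l++
[3,6] min(18,19)*3=54 best=144 → l++
[4,6] min(8,19)*2=16 best=144 → l++
[5,6] min(3,19)*1=3 best=144 → l++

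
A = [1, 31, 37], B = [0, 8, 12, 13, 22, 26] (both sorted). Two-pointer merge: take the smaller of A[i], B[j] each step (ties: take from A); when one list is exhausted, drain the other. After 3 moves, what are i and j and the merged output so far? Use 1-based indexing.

i=1 j=1: A[i]=1>B[j]=0 take 0, j++
i=1 j=2: A[i]=1<=B[j]=8 take 1, i++
i=2 j=2: A[i]=31>B[j]=8 take 8, j++

i=2, j=3, merged so far=[0, 1, 8]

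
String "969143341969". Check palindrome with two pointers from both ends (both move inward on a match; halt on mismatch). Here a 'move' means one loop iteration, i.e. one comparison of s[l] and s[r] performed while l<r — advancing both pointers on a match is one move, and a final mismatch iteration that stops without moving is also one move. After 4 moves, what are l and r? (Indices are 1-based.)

l=5, r=8

l=1 r=12: '9'=='9', l++,r--
l=2 r=11: '6'=='6', l++,r--
l=3 r=10: '9'=='9', l++,r--
l=4 r=9: '1'=='1', l++,r--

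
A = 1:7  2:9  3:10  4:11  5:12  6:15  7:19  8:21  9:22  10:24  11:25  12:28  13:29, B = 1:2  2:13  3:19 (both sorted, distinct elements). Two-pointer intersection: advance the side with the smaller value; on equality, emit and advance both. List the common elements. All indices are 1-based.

intersection = [19]

i=1 j=1: 7>2, j++
i=1 j=2: 7<13, i++
i=2 j=2: 9<13, i++
i=3 j=2: 10<13, i++
i=4 j=2: 11<13, i++
i=5 j=2: 12<13, i++
i=6 j=2: 15>13, j++
i=6 j=3: 15<19, i++
i=7 j=3: 19==19 emit, i++,j++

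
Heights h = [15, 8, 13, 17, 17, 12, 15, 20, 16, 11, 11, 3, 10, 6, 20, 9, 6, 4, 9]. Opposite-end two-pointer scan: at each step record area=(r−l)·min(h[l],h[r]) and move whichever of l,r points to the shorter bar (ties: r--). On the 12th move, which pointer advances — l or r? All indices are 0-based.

r

[0,18] min(15,9)*18=162 best=162 * → r--
[0,17] min(15,4)*17=68 best=162 → r--
[0,16] min(15,6)*16=96 best=162 → r--
[0,15] min(15,9)*15=135 best=162 → r--
[0,14] min(15,20)*14=210 best=210 * → l++
[1,14] min(8,20)*13=104 best=210 → l++
[2,14] min(13,20)*12=156 best=210 → l++
[3,14] min(17,20)*11=187 best=210 → l++
[4,14] min(17,20)*10=170 best=210 → l++
[5,14] min(12,20)*9=108 best=210 → l++
[6,14] min(15,20)*8=120 best=210 → l++
[7,14] min(20,20)*7=140 best=210 → r--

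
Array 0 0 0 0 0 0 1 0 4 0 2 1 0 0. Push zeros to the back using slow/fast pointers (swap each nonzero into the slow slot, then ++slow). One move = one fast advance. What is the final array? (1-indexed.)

[1, 4, 2, 1, 0, 0, 0, 0, 0, 0, 0, 0, 0, 0]

(s=1,f=1) a[fast]=0 → fast++
(s=1,f=2) a[fast]=0 → fast++
(s=1,f=3) a[fast]=0 → fast++
(s=1,f=4) a[fast]=0 → fast++
(s=1,f=5) a[fast]=0 → fast++
(s=1,f=6) a[fast]=0 → fast++
(s=1,f=7) a[fast]=1≠0 swap→a[1]=1 → slow++,fast++
(s=2,f=8) a[fast]=0 → fast++
(s=2,f=9) a[fast]=4≠0 swap→a[2]=4 → slow++,fast++
(s=3,f=10) a[fast]=0 → fast++
(s=3,f=11) a[fast]=2≠0 swap→a[3]=2 → slow++,fast++
(s=4,f=12) a[fast]=1≠0 swap→a[4]=1 → slow++,fast++
(s=5,f=13) a[fast]=0 → fast++
(s=5,f=14) a[fast]=0 → fast++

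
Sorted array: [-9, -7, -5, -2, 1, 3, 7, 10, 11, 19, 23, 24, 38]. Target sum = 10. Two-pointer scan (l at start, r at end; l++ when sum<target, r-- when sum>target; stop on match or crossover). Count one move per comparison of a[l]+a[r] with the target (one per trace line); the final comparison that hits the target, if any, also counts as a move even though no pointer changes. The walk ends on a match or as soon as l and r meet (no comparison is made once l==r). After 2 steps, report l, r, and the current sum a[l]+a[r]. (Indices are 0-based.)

l=0, r=10, sum=14

[0,12] -9+38=29 >10 → r--
[0,11] -9+24=15 >10 → r--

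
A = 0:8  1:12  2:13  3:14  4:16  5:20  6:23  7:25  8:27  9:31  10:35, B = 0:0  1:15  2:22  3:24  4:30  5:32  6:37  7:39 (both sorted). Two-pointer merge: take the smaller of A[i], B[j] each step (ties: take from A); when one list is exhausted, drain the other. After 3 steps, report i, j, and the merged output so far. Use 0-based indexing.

i=2, j=1, merged so far=[0, 8, 12]

i=0 j=0: A[i]=8>B[j]=0 take 0, j++
i=0 j=1: A[i]=8<=B[j]=15 take 8, i++
i=1 j=1: A[i]=12<=B[j]=15 take 12, i++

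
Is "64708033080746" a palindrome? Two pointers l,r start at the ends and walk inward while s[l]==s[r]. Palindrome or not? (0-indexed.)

[0,13] '6'=='6' → l++,r--
[1,12] '4'=='4' → l++,r--
[2,11] '7'=='7' → l++,r--
[3,10] '0'=='0' → l++,r--
[4,9] '8'=='8' → l++,r--
[5,8] '0'=='0' → l++,r--
[6,7] '3'=='3' → l++,r--

palindrome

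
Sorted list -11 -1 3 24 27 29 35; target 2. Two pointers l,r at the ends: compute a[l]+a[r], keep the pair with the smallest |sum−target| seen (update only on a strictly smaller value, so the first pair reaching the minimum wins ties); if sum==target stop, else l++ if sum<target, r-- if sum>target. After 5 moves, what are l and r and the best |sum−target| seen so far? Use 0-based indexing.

l=0 r=6: -11+35=24 d=22 *, r--
l=0 r=5: -11+29=18 d=16 *, r--
l=0 r=4: -11+27=16 d=14 *, r--
l=0 r=3: -11+24=13 d=11 *, r--
l=0 r=2: -11+3=-8 d=10 *, l++

l=1, r=2, best |Δ|=10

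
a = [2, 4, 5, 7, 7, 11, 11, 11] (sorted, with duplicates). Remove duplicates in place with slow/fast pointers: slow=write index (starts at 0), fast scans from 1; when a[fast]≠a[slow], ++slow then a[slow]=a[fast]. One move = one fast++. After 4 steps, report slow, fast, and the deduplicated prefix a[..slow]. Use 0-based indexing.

slow=3, fast=5, prefix=[2, 4, 5, 7]

(s=0,f=1) a[fast]=4≠a[slow]=2 write a[1]=4 → slow++,fast++
(s=1,f=2) a[fast]=5≠a[slow]=4 write a[2]=5 → slow++,fast++
(s=2,f=3) a[fast]=7≠a[slow]=5 write a[3]=7 → slow++,fast++
(s=3,f=4) a[fast]=7=a[slow] dup → fast++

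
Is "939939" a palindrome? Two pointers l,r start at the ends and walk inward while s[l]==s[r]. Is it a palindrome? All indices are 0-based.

palindrome

[0,5] '9'=='9' → l++,r--
[1,4] '3'=='3' → l++,r--
[2,3] '9'=='9' → l++,r--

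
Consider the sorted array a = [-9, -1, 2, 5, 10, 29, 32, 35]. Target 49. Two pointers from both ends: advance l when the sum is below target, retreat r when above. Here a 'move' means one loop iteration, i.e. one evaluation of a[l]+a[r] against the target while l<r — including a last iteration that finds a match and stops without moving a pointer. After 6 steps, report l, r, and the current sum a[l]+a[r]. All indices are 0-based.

[0,7] -9+35=26 <49 → l++
[1,7] -1+35=34 <49 → l++
[2,7] 2+35=37 <49 → l++
[3,7] 5+35=40 <49 → l++
[4,7] 10+35=45 <49 → l++
[5,7] 29+35=64 >49 → r--

l=5, r=6, sum=61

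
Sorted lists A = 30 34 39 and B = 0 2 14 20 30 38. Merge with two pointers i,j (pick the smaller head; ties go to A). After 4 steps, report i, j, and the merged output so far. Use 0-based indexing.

i=0 j=0: A[i]=30>B[j]=0 take 0, j++
i=0 j=1: A[i]=30>B[j]=2 take 2, j++
i=0 j=2: A[i]=30>B[j]=14 take 14, j++
i=0 j=3: A[i]=30>B[j]=20 take 20, j++

i=0, j=4, merged so far=[0, 2, 14, 20]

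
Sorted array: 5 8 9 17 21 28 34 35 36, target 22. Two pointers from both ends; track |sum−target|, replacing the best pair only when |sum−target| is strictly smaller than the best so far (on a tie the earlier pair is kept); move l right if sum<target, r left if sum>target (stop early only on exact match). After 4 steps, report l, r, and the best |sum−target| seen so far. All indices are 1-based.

[1,9] 5+36=41 d=19 * → r--
[1,8] 5+35=40 d=18 * → r--
[1,7] 5+34=39 d=17 * → r--
[1,6] 5+28=33 d=11 * → r--

l=1, r=5, best |Δ|=11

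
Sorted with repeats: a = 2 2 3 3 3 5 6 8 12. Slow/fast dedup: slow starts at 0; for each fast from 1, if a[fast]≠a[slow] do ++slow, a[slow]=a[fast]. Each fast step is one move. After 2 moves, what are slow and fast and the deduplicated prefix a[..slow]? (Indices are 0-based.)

slow=1, fast=3, prefix=[2, 3]

slow=0 fast=1: a[fast]=2=a[slow] dup, fast++
slow=0 fast=2: a[fast]=3≠a[slow]=2 write a[1]=3, slow++,fast++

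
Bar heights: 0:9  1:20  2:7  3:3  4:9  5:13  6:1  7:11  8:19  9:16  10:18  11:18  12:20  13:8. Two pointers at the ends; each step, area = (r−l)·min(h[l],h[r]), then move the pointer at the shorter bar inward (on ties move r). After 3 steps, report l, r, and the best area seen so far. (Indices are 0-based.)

l=0 r=13: min(9,8)*13=104 best=104 *, r--
l=0 r=12: min(9,20)*12=108 best=108 *, l++
l=1 r=12: min(20,20)*11=220 best=220 *, r--

l=1, r=11, best area=220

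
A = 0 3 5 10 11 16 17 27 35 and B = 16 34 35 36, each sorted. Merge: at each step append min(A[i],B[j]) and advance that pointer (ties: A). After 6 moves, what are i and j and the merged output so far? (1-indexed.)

[i=1,j=1] A[i]=0<=B[j]=16 take 0 → i++
[i=2,j=1] A[i]=3<=B[j]=16 take 3 → i++
[i=3,j=1] A[i]=5<=B[j]=16 take 5 → i++
[i=4,j=1] A[i]=10<=B[j]=16 take 10 → i++
[i=5,j=1] A[i]=11<=B[j]=16 take 11 → i++
[i=6,j=1] A[i]=16<=B[j]=16 take 16 → i++

i=7, j=1, merged so far=[0, 3, 5, 10, 11, 16]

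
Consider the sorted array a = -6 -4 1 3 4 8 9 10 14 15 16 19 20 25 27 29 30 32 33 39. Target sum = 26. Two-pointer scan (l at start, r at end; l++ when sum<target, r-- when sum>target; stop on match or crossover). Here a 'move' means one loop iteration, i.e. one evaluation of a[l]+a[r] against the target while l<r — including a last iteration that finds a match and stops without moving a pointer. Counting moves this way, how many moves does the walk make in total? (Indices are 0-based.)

3 moves

l=0 r=19: -6+39=33 >26, r--
l=0 r=18: -6+33=27 >26, r--
l=0 r=17: -6+32=26, found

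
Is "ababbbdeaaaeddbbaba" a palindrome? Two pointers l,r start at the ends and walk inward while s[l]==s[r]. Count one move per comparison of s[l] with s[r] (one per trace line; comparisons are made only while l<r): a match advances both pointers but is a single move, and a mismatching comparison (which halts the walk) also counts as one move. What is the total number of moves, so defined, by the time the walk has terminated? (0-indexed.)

6 moves

l=0 r=18: 'a'=='a', l++,r--
l=1 r=17: 'b'=='b', l++,r--
l=2 r=16: 'a'=='a', l++,r--
l=3 r=15: 'b'=='b', l++,r--
l=4 r=14: 'b'=='b', l++,r--
l=5 r=13: 'b'!='d', stop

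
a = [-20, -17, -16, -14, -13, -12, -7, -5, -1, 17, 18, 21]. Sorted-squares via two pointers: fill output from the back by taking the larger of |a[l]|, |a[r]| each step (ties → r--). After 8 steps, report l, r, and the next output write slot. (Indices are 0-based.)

l=5, r=8, next write slot=3

l=0 r=11: |-20|<=|21| out[11]=441, r--
l=0 r=10: |-20|>|18| out[10]=400, l++
l=1 r=10: |-17|<=|18| out[9]=324, r--
l=1 r=9: |-17|<=|17| out[8]=289, r--
l=1 r=8: |-17|>|-1| out[7]=289, l++
l=2 r=8: |-16|>|-1| out[6]=256, l++
l=3 r=8: |-14|>|-1| out[5]=196, l++
l=4 r=8: |-13|>|-1| out[4]=169, l++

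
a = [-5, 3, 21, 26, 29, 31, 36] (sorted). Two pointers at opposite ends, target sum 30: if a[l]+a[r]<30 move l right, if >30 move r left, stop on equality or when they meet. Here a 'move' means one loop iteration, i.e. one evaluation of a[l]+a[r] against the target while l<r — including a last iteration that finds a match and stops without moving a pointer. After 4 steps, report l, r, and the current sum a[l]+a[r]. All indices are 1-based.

l=2, r=4, sum=29

[1,7] -5+36=31 >30 → r--
[1,6] -5+31=26 <30 → l++
[2,6] 3+31=34 >30 → r--
[2,5] 3+29=32 >30 → r--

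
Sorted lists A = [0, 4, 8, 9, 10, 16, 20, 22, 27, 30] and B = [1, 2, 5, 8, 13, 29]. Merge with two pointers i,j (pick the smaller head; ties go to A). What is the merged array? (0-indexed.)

[0, 1, 2, 4, 5, 8, 8, 9, 10, 13, 16, 20, 22, 27, 29, 30]

i=0 j=0: A[i]=0<=B[j]=1 take 0, i++
i=1 j=0: A[i]=4>B[j]=1 take 1, j++
i=1 j=1: A[i]=4>B[j]=2 take 2, j++
i=1 j=2: A[i]=4<=B[j]=5 take 4, i++
i=2 j=2: A[i]=8>B[j]=5 take 5, j++
i=2 j=3: A[i]=8<=B[j]=8 take 8, i++
i=3 j=3: A[i]=9>B[j]=8 take 8, j++
i=3 j=4: A[i]=9<=B[j]=13 take 9, i++
i=4 j=4: A[i]=10<=B[j]=13 take 10, i++
i=5 j=4: A[i]=16>B[j]=13 take 13, j++
i=5 j=5: A[i]=16<=B[j]=29 take 16, i++
i=6 j=5: A[i]=20<=B[j]=29 take 20, i++
i=7 j=5: A[i]=22<=B[j]=29 take 22, i++
i=8 j=5: A[i]=27<=B[j]=29 take 27, i++
i=9 j=5: A[i]=30>B[j]=29 take 29, j++
i=9 j=6: B done, take A[i]=30, i++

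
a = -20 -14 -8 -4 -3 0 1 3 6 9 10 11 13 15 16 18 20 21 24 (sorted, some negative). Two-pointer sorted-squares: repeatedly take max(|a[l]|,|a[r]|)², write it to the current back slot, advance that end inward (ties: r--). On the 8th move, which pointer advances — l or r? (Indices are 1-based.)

l=1 r=19: |-20|<=|24| out[19]=576, r--
l=1 r=18: |-20|<=|21| out[18]=441, r--
l=1 r=17: |-20|<=|20| out[17]=400, r--
l=1 r=16: |-20|>|18| out[16]=400, l++
l=2 r=16: |-14|<=|18| out[15]=324, r--
l=2 r=15: |-14|<=|16| out[14]=256, r--
l=2 r=14: |-14|<=|15| out[13]=225, r--
l=2 r=13: |-14|>|13| out[12]=196, l++

l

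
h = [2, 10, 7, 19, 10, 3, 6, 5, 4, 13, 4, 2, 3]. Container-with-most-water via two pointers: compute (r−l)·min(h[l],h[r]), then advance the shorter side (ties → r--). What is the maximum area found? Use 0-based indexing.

max area = 80

[0,12] min(2,3)*12=24 best=24 * → l++
[1,12] min(10,3)*11=33 best=33 * → r--
[1,11] min(10,2)*10=20 best=33 → r--
[1,10] min(10,4)*9=36 best=36 * → r--
[1,9] min(10,13)*8=80 best=80 * → l++
[2,9] min(7,13)*7=49 best=80 → l++
[3,9] min(19,13)*6=78 best=80 → r--
[3,8] min(19,4)*5=20 best=80 → r--
[3,7] min(19,5)*4=20 best=80 → r--
[3,6] min(19,6)*3=18 best=80 → r--
[3,5] min(19,3)*2=6 best=80 → r--
[3,4] min(19,10)*1=10 best=80 → r--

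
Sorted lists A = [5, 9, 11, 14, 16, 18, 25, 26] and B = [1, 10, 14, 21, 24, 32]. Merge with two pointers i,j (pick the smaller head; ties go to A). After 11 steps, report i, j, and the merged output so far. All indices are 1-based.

i=1 j=1: A[i]=5>B[j]=1 take 1, j++
i=1 j=2: A[i]=5<=B[j]=10 take 5, i++
i=2 j=2: A[i]=9<=B[j]=10 take 9, i++
i=3 j=2: A[i]=11>B[j]=10 take 10, j++
i=3 j=3: A[i]=11<=B[j]=14 take 11, i++
i=4 j=3: A[i]=14<=B[j]=14 take 14, i++
i=5 j=3: A[i]=16>B[j]=14 take 14, j++
i=5 j=4: A[i]=16<=B[j]=21 take 16, i++
i=6 j=4: A[i]=18<=B[j]=21 take 18, i++
i=7 j=4: A[i]=25>B[j]=21 take 21, j++
i=7 j=5: A[i]=25>B[j]=24 take 24, j++

i=7, j=6, merged so far=[1, 5, 9, 10, 11, 14, 14, 16, 18, 21, 24]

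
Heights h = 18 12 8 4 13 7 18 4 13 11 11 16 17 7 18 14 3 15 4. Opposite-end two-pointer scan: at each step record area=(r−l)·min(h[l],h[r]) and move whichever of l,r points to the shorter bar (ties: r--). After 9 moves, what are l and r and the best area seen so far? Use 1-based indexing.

l=1, r=10, best area=255

l=1 r=19: min(18,4)*18=72 best=72 *, r--
l=1 r=18: min(18,15)*17=255 best=255 *, r--
l=1 r=17: min(18,3)*16=48 best=255, r--
l=1 r=16: min(18,14)*15=210 best=255, r--
l=1 r=15: min(18,18)*14=252 best=255, r--
l=1 r=14: min(18,7)*13=91 best=255, r--
l=1 r=13: min(18,17)*12=204 best=255, r--
l=1 r=12: min(18,16)*11=176 best=255, r--
l=1 r=11: min(18,11)*10=110 best=255, r--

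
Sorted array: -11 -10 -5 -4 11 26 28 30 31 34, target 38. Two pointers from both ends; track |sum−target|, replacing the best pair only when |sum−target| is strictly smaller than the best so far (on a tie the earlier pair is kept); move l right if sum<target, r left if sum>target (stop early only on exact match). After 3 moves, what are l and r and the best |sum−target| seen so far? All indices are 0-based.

l=0 r=9: -11+34=23 d=15 *, l++
l=1 r=9: -10+34=24 d=14 *, l++
l=2 r=9: -5+34=29 d=9 *, l++

l=3, r=9, best |Δ|=9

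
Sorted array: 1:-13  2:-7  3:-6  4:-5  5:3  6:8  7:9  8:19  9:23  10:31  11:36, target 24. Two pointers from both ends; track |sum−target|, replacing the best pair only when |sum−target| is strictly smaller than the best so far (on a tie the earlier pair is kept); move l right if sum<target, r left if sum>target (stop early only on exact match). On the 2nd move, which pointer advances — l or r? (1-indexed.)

r

[1,11] -13+36=23 d=1 * → l++
[2,11] -7+36=29 d=5 → r--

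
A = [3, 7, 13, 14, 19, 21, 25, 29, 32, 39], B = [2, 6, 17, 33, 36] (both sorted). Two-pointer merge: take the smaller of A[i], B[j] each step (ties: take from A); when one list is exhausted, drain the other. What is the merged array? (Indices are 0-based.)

[2, 3, 6, 7, 13, 14, 17, 19, 21, 25, 29, 32, 33, 36, 39]

i=0 j=0: A[i]=3>B[j]=2 take 2, j++
i=0 j=1: A[i]=3<=B[j]=6 take 3, i++
i=1 j=1: A[i]=7>B[j]=6 take 6, j++
i=1 j=2: A[i]=7<=B[j]=17 take 7, i++
i=2 j=2: A[i]=13<=B[j]=17 take 13, i++
i=3 j=2: A[i]=14<=B[j]=17 take 14, i++
i=4 j=2: A[i]=19>B[j]=17 take 17, j++
i=4 j=3: A[i]=19<=B[j]=33 take 19, i++
i=5 j=3: A[i]=21<=B[j]=33 take 21, i++
i=6 j=3: A[i]=25<=B[j]=33 take 25, i++
i=7 j=3: A[i]=29<=B[j]=33 take 29, i++
i=8 j=3: A[i]=32<=B[j]=33 take 32, i++
i=9 j=3: A[i]=39>B[j]=33 take 33, j++
i=9 j=4: A[i]=39>B[j]=36 take 36, j++
i=9 j=5: B done, take A[i]=39, i++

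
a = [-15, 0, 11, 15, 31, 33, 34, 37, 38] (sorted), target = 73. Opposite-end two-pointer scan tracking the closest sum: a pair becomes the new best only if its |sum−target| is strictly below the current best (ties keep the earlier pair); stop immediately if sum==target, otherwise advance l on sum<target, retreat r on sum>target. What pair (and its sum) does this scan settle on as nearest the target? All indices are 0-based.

l=0 r=8: -15+38=23 d=50 *, l++
l=1 r=8: 0+38=38 d=35 *, l++
l=2 r=8: 11+38=49 d=24 *, l++
l=3 r=8: 15+38=53 d=20 *, l++
l=4 r=8: 31+38=69 d=4 *, l++
l=5 r=8: 33+38=71 d=2 *, l++
l=6 r=8: 34+38=72 d=1 *, l++
l=7 r=8: 37+38=75 d=2, r--

pair (34, 38) with sum 72 (|Δ|=1)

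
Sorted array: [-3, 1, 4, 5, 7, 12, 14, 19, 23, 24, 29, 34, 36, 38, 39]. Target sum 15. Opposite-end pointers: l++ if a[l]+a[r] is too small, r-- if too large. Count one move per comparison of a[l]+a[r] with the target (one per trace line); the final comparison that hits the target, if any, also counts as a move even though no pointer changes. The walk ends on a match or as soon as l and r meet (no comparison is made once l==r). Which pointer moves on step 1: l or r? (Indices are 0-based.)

r

l=0 r=14: -3+39=36 >15, r--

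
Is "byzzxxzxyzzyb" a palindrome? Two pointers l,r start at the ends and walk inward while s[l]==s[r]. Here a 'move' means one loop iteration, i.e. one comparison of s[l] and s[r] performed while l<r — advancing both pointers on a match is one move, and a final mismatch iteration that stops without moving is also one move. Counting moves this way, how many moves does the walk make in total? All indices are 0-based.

[0,12] 'b'=='b' → l++,r--
[1,11] 'y'=='y' → l++,r--
[2,10] 'z'=='z' → l++,r--
[3,9] 'z'=='z' → l++,r--
[4,8] 'x'!='y' → stop

5 moves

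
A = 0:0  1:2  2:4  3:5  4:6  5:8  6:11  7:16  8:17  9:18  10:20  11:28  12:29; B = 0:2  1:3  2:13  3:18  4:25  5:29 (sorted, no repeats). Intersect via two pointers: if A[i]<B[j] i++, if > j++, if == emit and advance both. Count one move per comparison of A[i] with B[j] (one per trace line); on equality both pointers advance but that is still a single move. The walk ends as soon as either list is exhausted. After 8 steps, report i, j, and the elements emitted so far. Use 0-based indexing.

i=7, j=2, emitted=[2]

i=0 j=0: 0<2, i++
i=1 j=0: 2==2 emit, i++,j++
i=2 j=1: 4>3, j++
i=2 j=2: 4<13, i++
i=3 j=2: 5<13, i++
i=4 j=2: 6<13, i++
i=5 j=2: 8<13, i++
i=6 j=2: 11<13, i++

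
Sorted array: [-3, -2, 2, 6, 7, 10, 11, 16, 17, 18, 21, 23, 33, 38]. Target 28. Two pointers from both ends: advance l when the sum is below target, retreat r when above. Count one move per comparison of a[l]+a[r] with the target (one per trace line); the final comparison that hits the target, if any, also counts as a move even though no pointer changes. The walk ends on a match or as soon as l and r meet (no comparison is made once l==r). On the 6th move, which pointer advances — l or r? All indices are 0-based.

[0,13] -3+38=35 >28 → r--
[0,12] -3+33=30 >28 → r--
[0,11] -3+23=20 <28 → l++
[1,11] -2+23=21 <28 → l++
[2,11] 2+23=25 <28 → l++
[3,11] 6+23=29 >28 → r--

r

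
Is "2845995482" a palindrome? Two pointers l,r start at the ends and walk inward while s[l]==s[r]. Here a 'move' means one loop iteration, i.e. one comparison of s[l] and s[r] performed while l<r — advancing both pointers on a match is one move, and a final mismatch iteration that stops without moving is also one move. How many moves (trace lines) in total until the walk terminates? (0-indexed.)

5 moves

[0,9] '2'=='2' → l++,r--
[1,8] '8'=='8' → l++,r--
[2,7] '4'=='4' → l++,r--
[3,6] '5'=='5' → l++,r--
[4,5] '9'=='9' → l++,r--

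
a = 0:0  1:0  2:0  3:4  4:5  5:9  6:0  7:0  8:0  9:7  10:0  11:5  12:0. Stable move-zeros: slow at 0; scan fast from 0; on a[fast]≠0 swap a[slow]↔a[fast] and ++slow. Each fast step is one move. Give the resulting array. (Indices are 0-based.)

slow=0 fast=0: a[fast]=0, fast++
slow=0 fast=1: a[fast]=0, fast++
slow=0 fast=2: a[fast]=0, fast++
slow=0 fast=3: a[fast]=4≠0 swap→a[0]=4, slow++,fast++
slow=1 fast=4: a[fast]=5≠0 swap→a[1]=5, slow++,fast++
slow=2 fast=5: a[fast]=9≠0 swap→a[2]=9, slow++,fast++
slow=3 fast=6: a[fast]=0, fast++
slow=3 fast=7: a[fast]=0, fast++
slow=3 fast=8: a[fast]=0, fast++
slow=3 fast=9: a[fast]=7≠0 swap→a[3]=7, slow++,fast++
slow=4 fast=10: a[fast]=0, fast++
slow=4 fast=11: a[fast]=5≠0 swap→a[4]=5, slow++,fast++
slow=5 fast=12: a[fast]=0, fast++

[4, 5, 9, 7, 5, 0, 0, 0, 0, 0, 0, 0, 0]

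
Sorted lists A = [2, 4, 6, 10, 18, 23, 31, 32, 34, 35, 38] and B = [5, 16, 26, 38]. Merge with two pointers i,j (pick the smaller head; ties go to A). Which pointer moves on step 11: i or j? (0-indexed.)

i

[i=0,j=0] A[i]=2<=B[j]=5 take 2 → i++
[i=1,j=0] A[i]=4<=B[j]=5 take 4 → i++
[i=2,j=0] A[i]=6>B[j]=5 take 5 → j++
[i=2,j=1] A[i]=6<=B[j]=16 take 6 → i++
[i=3,j=1] A[i]=10<=B[j]=16 take 10 → i++
[i=4,j=1] A[i]=18>B[j]=16 take 16 → j++
[i=4,j=2] A[i]=18<=B[j]=26 take 18 → i++
[i=5,j=2] A[i]=23<=B[j]=26 take 23 → i++
[i=6,j=2] A[i]=31>B[j]=26 take 26 → j++
[i=6,j=3] A[i]=31<=B[j]=38 take 31 → i++
[i=7,j=3] A[i]=32<=B[j]=38 take 32 → i++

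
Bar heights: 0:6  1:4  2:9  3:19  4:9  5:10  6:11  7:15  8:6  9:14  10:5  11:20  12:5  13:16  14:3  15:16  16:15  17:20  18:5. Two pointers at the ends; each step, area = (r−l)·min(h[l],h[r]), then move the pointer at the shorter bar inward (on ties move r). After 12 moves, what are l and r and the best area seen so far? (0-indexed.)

l=0 r=18: min(6,5)*18=90 best=90 *, r--
l=0 r=17: min(6,20)*17=102 best=102 *, l++
l=1 r=17: min(4,20)*16=64 best=102, l++
l=2 r=17: min(9,20)*15=135 best=135 *, l++
l=3 r=17: min(19,20)*14=266 best=266 *, l++
l=4 r=17: min(9,20)*13=117 best=266, l++
l=5 r=17: min(10,20)*12=120 best=266, l++
l=6 r=17: min(11,20)*11=121 best=266, l++
l=7 r=17: min(15,20)*10=150 best=266, l++
l=8 r=17: min(6,20)*9=54 best=266, l++
l=9 r=17: min(14,20)*8=112 best=266, l++
l=10 r=17: min(5,20)*7=35 best=266, l++

l=11, r=17, best area=266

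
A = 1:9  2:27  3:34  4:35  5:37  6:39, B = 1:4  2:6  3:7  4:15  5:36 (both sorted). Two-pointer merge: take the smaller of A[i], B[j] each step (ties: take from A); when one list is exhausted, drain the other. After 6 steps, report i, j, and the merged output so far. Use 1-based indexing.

[i=1,j=1] A[i]=9>B[j]=4 take 4 → j++
[i=1,j=2] A[i]=9>B[j]=6 take 6 → j++
[i=1,j=3] A[i]=9>B[j]=7 take 7 → j++
[i=1,j=4] A[i]=9<=B[j]=15 take 9 → i++
[i=2,j=4] A[i]=27>B[j]=15 take 15 → j++
[i=2,j=5] A[i]=27<=B[j]=36 take 27 → i++

i=3, j=5, merged so far=[4, 6, 7, 9, 15, 27]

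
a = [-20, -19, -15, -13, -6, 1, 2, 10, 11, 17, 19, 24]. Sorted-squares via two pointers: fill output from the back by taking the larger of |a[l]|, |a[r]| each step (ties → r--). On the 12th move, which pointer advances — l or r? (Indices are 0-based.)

l=0 r=11: |-20|<=|24| out[11]=576, r--
l=0 r=10: |-20|>|19| out[10]=400, l++
l=1 r=10: |-19|<=|19| out[9]=361, r--
l=1 r=9: |-19|>|17| out[8]=361, l++
l=2 r=9: |-15|<=|17| out[7]=289, r--
l=2 r=8: |-15|>|11| out[6]=225, l++
l=3 r=8: |-13|>|11| out[5]=169, l++
l=4 r=8: |-6|<=|11| out[4]=121, r--
l=4 r=7: |-6|<=|10| out[3]=100, r--
l=4 r=6: |-6|>|2| out[2]=36, l++
l=5 r=6: |1|<=|2| out[1]=4, r--
l=5 r=5: |1|<=|1| out[0]=1, r--

r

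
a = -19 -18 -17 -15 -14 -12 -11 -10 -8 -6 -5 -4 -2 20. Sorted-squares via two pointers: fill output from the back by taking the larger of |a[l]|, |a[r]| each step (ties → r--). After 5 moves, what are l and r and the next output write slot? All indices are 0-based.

l=4, r=12, next write slot=8

l=0 r=13: |-19|<=|20| out[13]=400, r--
l=0 r=12: |-19|>|-2| out[12]=361, l++
l=1 r=12: |-18|>|-2| out[11]=324, l++
l=2 r=12: |-17|>|-2| out[10]=289, l++
l=3 r=12: |-15|>|-2| out[9]=225, l++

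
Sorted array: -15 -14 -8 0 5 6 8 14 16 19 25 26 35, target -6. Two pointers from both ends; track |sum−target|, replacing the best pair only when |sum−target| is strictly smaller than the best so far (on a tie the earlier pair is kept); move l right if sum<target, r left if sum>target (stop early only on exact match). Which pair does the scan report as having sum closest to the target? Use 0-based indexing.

[0,12] -15+35=20 d=26 * → r--
[0,11] -15+26=11 d=17 * → r--
[0,10] -15+25=10 d=16 * → r--
[0,9] -15+19=4 d=10 * → r--
[0,8] -15+16=1 d=7 * → r--
[0,7] -15+14=-1 d=5 * → r--
[0,6] -15+8=-7 d=1 * → l++
[1,6] -14+8=-6 d=0 * → stop

pair (-14, 8) with sum -6 (|Δ|=0)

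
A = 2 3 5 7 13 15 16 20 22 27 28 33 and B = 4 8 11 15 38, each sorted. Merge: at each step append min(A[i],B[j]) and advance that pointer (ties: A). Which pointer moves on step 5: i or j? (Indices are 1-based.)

i=1 j=1: A[i]=2<=B[j]=4 take 2, i++
i=2 j=1: A[i]=3<=B[j]=4 take 3, i++
i=3 j=1: A[i]=5>B[j]=4 take 4, j++
i=3 j=2: A[i]=5<=B[j]=8 take 5, i++
i=4 j=2: A[i]=7<=B[j]=8 take 7, i++

i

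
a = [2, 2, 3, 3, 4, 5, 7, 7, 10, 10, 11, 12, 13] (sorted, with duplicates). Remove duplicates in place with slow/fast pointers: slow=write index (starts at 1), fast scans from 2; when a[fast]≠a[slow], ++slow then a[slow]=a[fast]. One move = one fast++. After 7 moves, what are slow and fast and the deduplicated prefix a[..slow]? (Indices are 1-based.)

slow=5, fast=9, prefix=[2, 3, 4, 5, 7]

slow=1 fast=2: a[fast]=2=a[slow] dup, fast++
slow=1 fast=3: a[fast]=3≠a[slow]=2 write a[2]=3, slow++,fast++
slow=2 fast=4: a[fast]=3=a[slow] dup, fast++
slow=2 fast=5: a[fast]=4≠a[slow]=3 write a[3]=4, slow++,fast++
slow=3 fast=6: a[fast]=5≠a[slow]=4 write a[4]=5, slow++,fast++
slow=4 fast=7: a[fast]=7≠a[slow]=5 write a[5]=7, slow++,fast++
slow=5 fast=8: a[fast]=7=a[slow] dup, fast++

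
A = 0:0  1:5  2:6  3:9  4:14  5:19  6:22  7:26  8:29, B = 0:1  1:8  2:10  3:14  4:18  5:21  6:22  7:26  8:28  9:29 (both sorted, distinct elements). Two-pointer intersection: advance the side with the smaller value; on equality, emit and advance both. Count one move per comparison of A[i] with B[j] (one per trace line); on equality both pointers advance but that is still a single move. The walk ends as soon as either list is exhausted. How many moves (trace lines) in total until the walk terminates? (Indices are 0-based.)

15 moves

[i=0,j=0] 0<1 → i++
[i=1,j=0] 5>1 → j++
[i=1,j=1] 5<8 → i++
[i=2,j=1] 6<8 → i++
[i=3,j=1] 9>8 → j++
[i=3,j=2] 9<10 → i++
[i=4,j=2] 14>10 → j++
[i=4,j=3] 14==14 emit → i++,j++
[i=5,j=4] 19>18 → j++
[i=5,j=5] 19<21 → i++
[i=6,j=5] 22>21 → j++
[i=6,j=6] 22==22 emit → i++,j++
[i=7,j=7] 26==26 emit → i++,j++
[i=8,j=8] 29>28 → j++
[i=8,j=9] 29==29 emit → i++,j++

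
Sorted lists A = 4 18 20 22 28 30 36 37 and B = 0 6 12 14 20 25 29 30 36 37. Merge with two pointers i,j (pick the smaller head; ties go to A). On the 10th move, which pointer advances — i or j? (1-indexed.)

j

i=1 j=1: A[i]=4>B[j]=0 take 0, j++
i=1 j=2: A[i]=4<=B[j]=6 take 4, i++
i=2 j=2: A[i]=18>B[j]=6 take 6, j++
i=2 j=3: A[i]=18>B[j]=12 take 12, j++
i=2 j=4: A[i]=18>B[j]=14 take 14, j++
i=2 j=5: A[i]=18<=B[j]=20 take 18, i++
i=3 j=5: A[i]=20<=B[j]=20 take 20, i++
i=4 j=5: A[i]=22>B[j]=20 take 20, j++
i=4 j=6: A[i]=22<=B[j]=25 take 22, i++
i=5 j=6: A[i]=28>B[j]=25 take 25, j++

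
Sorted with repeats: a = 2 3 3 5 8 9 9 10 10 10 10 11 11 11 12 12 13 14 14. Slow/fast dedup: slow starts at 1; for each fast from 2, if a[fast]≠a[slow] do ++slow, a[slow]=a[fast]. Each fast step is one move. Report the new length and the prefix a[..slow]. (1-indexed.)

slow=1 fast=2: a[fast]=3≠a[slow]=2 write a[2]=3, slow++,fast++
slow=2 fast=3: a[fast]=3=a[slow] dup, fast++
slow=2 fast=4: a[fast]=5≠a[slow]=3 write a[3]=5, slow++,fast++
slow=3 fast=5: a[fast]=8≠a[slow]=5 write a[4]=8, slow++,fast++
slow=4 fast=6: a[fast]=9≠a[slow]=8 write a[5]=9, slow++,fast++
slow=5 fast=7: a[fast]=9=a[slow] dup, fast++
slow=5 fast=8: a[fast]=10≠a[slow]=9 write a[6]=10, slow++,fast++
slow=6 fast=9: a[fast]=10=a[slow] dup, fast++
slow=6 fast=10: a[fast]=10=a[slow] dup, fast++
slow=6 fast=11: a[fast]=10=a[slow] dup, fast++
slow=6 fast=12: a[fast]=11≠a[slow]=10 write a[7]=11, slow++,fast++
slow=7 fast=13: a[fast]=11=a[slow] dup, fast++
slow=7 fast=14: a[fast]=11=a[slow] dup, fast++
slow=7 fast=15: a[fast]=12≠a[slow]=11 write a[8]=12, slow++,fast++
slow=8 fast=16: a[fast]=12=a[slow] dup, fast++
slow=8 fast=17: a[fast]=13≠a[slow]=12 write a[9]=13, slow++,fast++
slow=9 fast=18: a[fast]=14≠a[slow]=13 write a[10]=14, slow++,fast++
slow=10 fast=19: a[fast]=14=a[slow] dup, fast++

length 10; prefix = [2, 3, 5, 8, 9, 10, 11, 12, 13, 14]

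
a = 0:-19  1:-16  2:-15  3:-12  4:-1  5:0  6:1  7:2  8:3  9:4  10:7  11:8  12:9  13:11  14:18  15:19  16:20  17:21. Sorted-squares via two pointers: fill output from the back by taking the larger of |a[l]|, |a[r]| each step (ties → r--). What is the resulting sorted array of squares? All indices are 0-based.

l=0 r=17: |-19|<=|21| out[17]=441, r--
l=0 r=16: |-19|<=|20| out[16]=400, r--
l=0 r=15: |-19|<=|19| out[15]=361, r--
l=0 r=14: |-19|>|18| out[14]=361, l++
l=1 r=14: |-16|<=|18| out[13]=324, r--
l=1 r=13: |-16|>|11| out[12]=256, l++
l=2 r=13: |-15|>|11| out[11]=225, l++
l=3 r=13: |-12|>|11| out[10]=144, l++
l=4 r=13: |-1|<=|11| out[9]=121, r--
l=4 r=12: |-1|<=|9| out[8]=81, r--
l=4 r=11: |-1|<=|8| out[7]=64, r--
l=4 r=10: |-1|<=|7| out[6]=49, r--
l=4 r=9: |-1|<=|4| out[5]=16, r--
l=4 r=8: |-1|<=|3| out[4]=9, r--
l=4 r=7: |-1|<=|2| out[3]=4, r--
l=4 r=6: |-1|<=|1| out[2]=1, r--
l=4 r=5: |-1|>|0| out[1]=1, l++
l=5 r=5: |0|<=|0| out[0]=0, r--

[0, 1, 1, 4, 9, 16, 49, 64, 81, 121, 144, 225, 256, 324, 361, 361, 400, 441]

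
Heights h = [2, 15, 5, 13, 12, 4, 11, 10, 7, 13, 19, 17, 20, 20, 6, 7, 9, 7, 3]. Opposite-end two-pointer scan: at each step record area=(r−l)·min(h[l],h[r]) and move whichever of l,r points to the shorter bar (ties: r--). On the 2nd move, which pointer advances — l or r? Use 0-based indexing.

r

[0,18] min(2,3)*18=36 best=36 * → l++
[1,18] min(15,3)*17=51 best=51 * → r--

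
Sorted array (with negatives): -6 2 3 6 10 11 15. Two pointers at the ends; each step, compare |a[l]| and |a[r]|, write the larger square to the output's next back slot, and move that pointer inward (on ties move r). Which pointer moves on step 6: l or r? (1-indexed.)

l=1 r=7: |-6|<=|15| out[7]=225, r--
l=1 r=6: |-6|<=|11| out[6]=121, r--
l=1 r=5: |-6|<=|10| out[5]=100, r--
l=1 r=4: |-6|<=|6| out[4]=36, r--
l=1 r=3: |-6|>|3| out[3]=36, l++
l=2 r=3: |2|<=|3| out[2]=9, r--

r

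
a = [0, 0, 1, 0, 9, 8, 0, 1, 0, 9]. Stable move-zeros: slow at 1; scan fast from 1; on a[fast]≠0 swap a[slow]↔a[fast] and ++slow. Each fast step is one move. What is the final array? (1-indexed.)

slow=1 fast=1: a[fast]=0, fast++
slow=1 fast=2: a[fast]=0, fast++
slow=1 fast=3: a[fast]=1≠0 swap→a[1]=1, slow++,fast++
slow=2 fast=4: a[fast]=0, fast++
slow=2 fast=5: a[fast]=9≠0 swap→a[2]=9, slow++,fast++
slow=3 fast=6: a[fast]=8≠0 swap→a[3]=8, slow++,fast++
slow=4 fast=7: a[fast]=0, fast++
slow=4 fast=8: a[fast]=1≠0 swap→a[4]=1, slow++,fast++
slow=5 fast=9: a[fast]=0, fast++
slow=5 fast=10: a[fast]=9≠0 swap→a[5]=9, slow++,fast++

[1, 9, 8, 1, 9, 0, 0, 0, 0, 0]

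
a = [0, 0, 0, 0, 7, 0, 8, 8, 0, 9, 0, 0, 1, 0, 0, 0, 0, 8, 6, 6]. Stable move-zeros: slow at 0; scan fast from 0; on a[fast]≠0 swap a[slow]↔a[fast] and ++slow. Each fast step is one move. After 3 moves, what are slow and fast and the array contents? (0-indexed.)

(s=0,f=0) a[fast]=0 → fast++
(s=0,f=1) a[fast]=0 → fast++
(s=0,f=2) a[fast]=0 → fast++

slow=0, fast=3, a=[0, 0, 0, 0, 7, 0, 8, 8, 0, 9, 0, 0, 1, 0, 0, 0, 0, 8, 6, 6]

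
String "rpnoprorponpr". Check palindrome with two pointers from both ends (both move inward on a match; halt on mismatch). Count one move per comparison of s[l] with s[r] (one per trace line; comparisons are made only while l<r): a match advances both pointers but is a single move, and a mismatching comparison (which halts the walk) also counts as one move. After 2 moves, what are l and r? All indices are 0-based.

l=2, r=10

[0,12] 'r'=='r' → l++,r--
[1,11] 'p'=='p' → l++,r--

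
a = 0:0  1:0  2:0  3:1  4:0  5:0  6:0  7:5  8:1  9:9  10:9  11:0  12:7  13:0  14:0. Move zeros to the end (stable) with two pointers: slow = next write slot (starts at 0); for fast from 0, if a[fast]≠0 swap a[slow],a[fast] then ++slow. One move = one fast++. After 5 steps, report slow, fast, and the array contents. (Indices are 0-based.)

slow=1, fast=5, a=[1, 0, 0, 0, 0, 0, 0, 5, 1, 9, 9, 0, 7, 0, 0]

slow=0 fast=0: a[fast]=0, fast++
slow=0 fast=1: a[fast]=0, fast++
slow=0 fast=2: a[fast]=0, fast++
slow=0 fast=3: a[fast]=1≠0 swap→a[0]=1, slow++,fast++
slow=1 fast=4: a[fast]=0, fast++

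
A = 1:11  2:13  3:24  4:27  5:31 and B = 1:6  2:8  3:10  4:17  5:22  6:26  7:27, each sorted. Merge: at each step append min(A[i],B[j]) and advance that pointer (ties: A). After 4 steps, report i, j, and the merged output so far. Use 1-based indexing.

i=2, j=4, merged so far=[6, 8, 10, 11]

i=1 j=1: A[i]=11>B[j]=6 take 6, j++
i=1 j=2: A[i]=11>B[j]=8 take 8, j++
i=1 j=3: A[i]=11>B[j]=10 take 10, j++
i=1 j=4: A[i]=11<=B[j]=17 take 11, i++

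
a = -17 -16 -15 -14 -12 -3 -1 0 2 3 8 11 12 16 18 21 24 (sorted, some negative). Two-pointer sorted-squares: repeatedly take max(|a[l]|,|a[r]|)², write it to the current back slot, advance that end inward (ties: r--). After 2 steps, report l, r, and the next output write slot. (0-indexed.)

l=0, r=14, next write slot=14

[0,16] |-17|<=|24| out[16]=576 → r--
[0,15] |-17|<=|21| out[15]=441 → r--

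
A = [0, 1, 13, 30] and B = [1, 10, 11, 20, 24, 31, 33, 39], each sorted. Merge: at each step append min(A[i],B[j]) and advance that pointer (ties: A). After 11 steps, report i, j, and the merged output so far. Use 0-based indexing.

i=0 j=0: A[i]=0<=B[j]=1 take 0, i++
i=1 j=0: A[i]=1<=B[j]=1 take 1, i++
i=2 j=0: A[i]=13>B[j]=1 take 1, j++
i=2 j=1: A[i]=13>B[j]=10 take 10, j++
i=2 j=2: A[i]=13>B[j]=11 take 11, j++
i=2 j=3: A[i]=13<=B[j]=20 take 13, i++
i=3 j=3: A[i]=30>B[j]=20 take 20, j++
i=3 j=4: A[i]=30>B[j]=24 take 24, j++
i=3 j=5: A[i]=30<=B[j]=31 take 30, i++
i=4 j=5: A done, take B[j]=31, j++
i=4 j=6: A done, take B[j]=33, j++

i=4, j=7, merged so far=[0, 1, 1, 10, 11, 13, 20, 24, 30, 31, 33]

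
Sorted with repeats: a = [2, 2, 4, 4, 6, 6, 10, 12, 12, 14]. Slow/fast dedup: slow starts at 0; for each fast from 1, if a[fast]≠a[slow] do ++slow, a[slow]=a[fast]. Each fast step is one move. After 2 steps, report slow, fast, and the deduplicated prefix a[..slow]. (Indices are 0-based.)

(s=0,f=1) a[fast]=2=a[slow] dup → fast++
(s=0,f=2) a[fast]=4≠a[slow]=2 write a[1]=4 → slow++,fast++

slow=1, fast=3, prefix=[2, 4]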